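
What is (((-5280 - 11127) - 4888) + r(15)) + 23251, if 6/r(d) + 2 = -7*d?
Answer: 209286/107 ≈ 1955.9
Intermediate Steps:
r(d) = 6/(-2 - 7*d)
(((-5280 - 11127) - 4888) + r(15)) + 23251 = (((-5280 - 11127) - 4888) - 6/(2 + 7*15)) + 23251 = ((-16407 - 4888) - 6/(2 + 105)) + 23251 = (-21295 - 6/107) + 23251 = -2278571/107 + 23251 = 209286/107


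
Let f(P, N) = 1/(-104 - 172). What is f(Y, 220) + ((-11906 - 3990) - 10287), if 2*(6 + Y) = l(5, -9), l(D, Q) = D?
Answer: -7226509/276 ≈ -26183.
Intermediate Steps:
Y = -7/2 (Y = -6 + (½)*5 = -6 + 5/2 = -7/2 ≈ -3.5000)
f(P, N) = -1/276 (f(P, N) = 1/(-276) = -1/276)
f(Y, 220) + ((-11906 - 3990) - 10287) = -1/276 + ((-11906 - 3990) - 10287) = -1/276 + (-15896 - 10287) = -1/276 - 26183 = -7226509/276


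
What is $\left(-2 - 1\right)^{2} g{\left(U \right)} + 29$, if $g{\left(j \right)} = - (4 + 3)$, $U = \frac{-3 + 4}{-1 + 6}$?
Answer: $-34$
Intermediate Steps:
$U = \frac{1}{5}$ ($U = 1 \cdot \frac{1}{5} = \frac{1}{5} \approx 0.2$)
$g{\left(j \right)} = -7$ ($g{\left(j \right)} = \left(-1\right) 7 = -7$)
$\left(-2 - 1\right)^{2} g{\left(U \right)} + 29 = \left(-2 - 1\right)^{2} \left(-7\right) + 29 = \left(-3\right)^{2} \left(-7\right) + 29 = 9 \left(-7\right) + 29 = -63 + 29 = -34$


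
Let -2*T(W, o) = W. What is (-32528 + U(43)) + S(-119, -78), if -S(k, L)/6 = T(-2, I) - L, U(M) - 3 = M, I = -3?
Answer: -32956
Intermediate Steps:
U(M) = 3 + M
T(W, o) = -W/2
S(k, L) = -6 + 6*L (S(k, L) = -6*(-½*(-2) - L) = -6*(1 - L) = -6 + 6*L)
(-32528 + U(43)) + S(-119, -78) = (-32528 + (3 + 43)) + (-6 + 6*(-78)) = (-32528 + 46) + (-6 - 468) = -32482 - 474 = -32956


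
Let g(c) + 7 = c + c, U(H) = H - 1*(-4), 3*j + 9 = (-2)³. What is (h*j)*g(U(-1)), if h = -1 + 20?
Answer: 323/3 ≈ 107.67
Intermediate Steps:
j = -17/3 (j = -3 + (⅓)*(-2)³ = -3 + (⅓)*(-8) = -3 - 8/3 = -17/3 ≈ -5.6667)
U(H) = 4 + H (U(H) = H + 4 = 4 + H)
g(c) = -7 + 2*c (g(c) = -7 + (c + c) = -7 + 2*c)
h = 19
(h*j)*g(U(-1)) = (19*(-17/3))*(-7 + 2*(4 - 1)) = -323*(-7 + 2*3)/3 = -323*(-7 + 6)/3 = -323/3*(-1) = 323/3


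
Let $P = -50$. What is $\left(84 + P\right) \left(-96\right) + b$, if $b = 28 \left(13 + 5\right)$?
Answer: $-2760$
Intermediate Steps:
$b = 504$ ($b = 28 \cdot 18 = 504$)
$\left(84 + P\right) \left(-96\right) + b = \left(84 - 50\right) \left(-96\right) + 504 = 34 \left(-96\right) + 504 = -3264 + 504 = -2760$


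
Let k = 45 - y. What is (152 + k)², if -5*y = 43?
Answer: 1056784/25 ≈ 42271.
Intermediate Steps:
y = -43/5 (y = -⅕*43 = -43/5 ≈ -8.6000)
k = 268/5 (k = 45 - 1*(-43/5) = 45 + 43/5 = 268/5 ≈ 53.600)
(152 + k)² = (152 + 268/5)² = (1028/5)² = 1056784/25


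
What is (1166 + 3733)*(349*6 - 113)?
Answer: 9704919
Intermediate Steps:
(1166 + 3733)*(349*6 - 113) = 4899*(2094 - 113) = 4899*1981 = 9704919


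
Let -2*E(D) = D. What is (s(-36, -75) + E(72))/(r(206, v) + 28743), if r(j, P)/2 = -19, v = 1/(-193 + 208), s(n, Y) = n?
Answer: -72/28705 ≈ -0.0025083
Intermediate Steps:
v = 1/15 ≈ 0.066667
r(j, P) = -38 (r(j, P) = 2*(-19) = -38)
E(D) = -D/2
(s(-36, -75) + E(72))/(r(206, v) + 28743) = (-36 - 1/2*72)/(-38 + 28743) = (-36 - 36)/28705 = -72*1/28705 = -72/28705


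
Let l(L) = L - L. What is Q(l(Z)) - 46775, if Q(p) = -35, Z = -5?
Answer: -46810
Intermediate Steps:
l(L) = 0
Q(l(Z)) - 46775 = -35 - 46775 = -46810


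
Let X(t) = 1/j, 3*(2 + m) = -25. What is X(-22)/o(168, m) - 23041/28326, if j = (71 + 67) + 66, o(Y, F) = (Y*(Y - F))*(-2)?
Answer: -15646991067/19235997760 ≈ -0.81342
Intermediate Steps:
m = -31/3 (m = -2 + (⅓)*(-25) = -2 - 25/3 = -31/3 ≈ -10.333)
o(Y, F) = -2*Y*(Y - F)
j = 204 (j = 138 + 66 = 204)
X(t) = 1/204
X(-22)/o(168, m) - 23041/28326 = 1/(204*((2*168*(-31/3 - 1*168)))) - 23041/28326 = 1/(204*((2*168*(-31/3 - 168)))) - 23041*1/28326 = 1/(204*((2*168*(-535/3)))) - 23041/28326 = (1/204)/(-59920) - 23041/28326 = (1/204)*(-1/59920) - 23041/28326 = -1/12223680 - 23041/28326 = -15646991067/19235997760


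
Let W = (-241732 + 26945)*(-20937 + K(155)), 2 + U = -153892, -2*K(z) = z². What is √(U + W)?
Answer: 5*√1132315258/2 ≈ 84125.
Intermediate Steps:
K(z) = -z²/2
U = -153894 (U = -2 - 153892 = -153894)
W = 14154248513/2 (W = (-241732 + 26945)*(-20937 - ½*155²) = -214787*(-20937 - ½*24025) = -214787*(-20937 - 24025/2) = -214787*(-65899/2) = 14154248513/2 ≈ 7.0771e+9)
√(U + W) = √(-153894 + 14154248513/2) = √(14153940725/2) = 5*√1132315258/2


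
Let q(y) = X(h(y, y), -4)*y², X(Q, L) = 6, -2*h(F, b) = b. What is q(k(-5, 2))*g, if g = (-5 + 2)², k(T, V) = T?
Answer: 1350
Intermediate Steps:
g = 9 (g = (-3)² = 9)
h(F, b) = -b/2
q(y) = 6*y²
q(k(-5, 2))*g = (6*(-5)²)*9 = (6*25)*9 = 150*9 = 1350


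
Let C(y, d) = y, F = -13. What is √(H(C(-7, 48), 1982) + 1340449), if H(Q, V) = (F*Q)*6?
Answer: √1340995 ≈ 1158.0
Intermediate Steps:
H(Q, V) = -78*Q (H(Q, V) = -13*Q*6 = -78*Q)
√(H(C(-7, 48), 1982) + 1340449) = √(-78*(-7) + 1340449) = √(546 + 1340449) = √1340995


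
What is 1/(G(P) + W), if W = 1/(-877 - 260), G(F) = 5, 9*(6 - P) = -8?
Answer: 1137/5684 ≈ 0.20004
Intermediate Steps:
P = 62/9 (P = 6 - ⅑*(-8) = 6 + 8/9 = 62/9 ≈ 6.8889)
W = -1/1137 (W = 1/(-1137) = -1/1137 ≈ -0.00087951)
1/(G(P) + W) = 1/(5 - 1/1137) = 1/(5684/1137) = 1137/5684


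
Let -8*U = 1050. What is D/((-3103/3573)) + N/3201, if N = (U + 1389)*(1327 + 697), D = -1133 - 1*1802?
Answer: 1256586861/300991 ≈ 4174.8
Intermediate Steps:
U = -525/4 (U = -⅛*1050 = -525/4 ≈ -131.25)
D = -2935 (D = -1133 - 1802 = -2935)
N = 2545686 (N = (-525/4 + 1389)*(1327 + 697) = (5031/4)*2024 = 2545686)
D/((-3103/3573)) + N/3201 = -2935/((-3103/3573)) + 2545686/3201 = -2935/((-3103*1/3573)) + 2545686*(1/3201) = -2935/(-3103/3573) + 77142/97 = -2935*(-3573/3103) + 77142/97 = 10486755/3103 + 77142/97 = 1256586861/300991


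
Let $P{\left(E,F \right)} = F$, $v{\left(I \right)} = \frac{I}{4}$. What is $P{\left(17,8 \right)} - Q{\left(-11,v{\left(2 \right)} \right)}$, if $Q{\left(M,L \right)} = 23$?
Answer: $-15$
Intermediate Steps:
$v{\left(I \right)} = \frac{I}{4}$
$P{\left(17,8 \right)} - Q{\left(-11,v{\left(2 \right)} \right)} = 8 - 23 = -15$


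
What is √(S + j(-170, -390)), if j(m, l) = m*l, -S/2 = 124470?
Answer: 4*I*√11415 ≈ 427.36*I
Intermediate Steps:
S = -248940 (S = -2*124470 = -248940)
j(m, l) = l*m
√(S + j(-170, -390)) = √(-248940 - 390*(-170)) = √(-248940 + 66300) = √(-182640) = 4*I*√11415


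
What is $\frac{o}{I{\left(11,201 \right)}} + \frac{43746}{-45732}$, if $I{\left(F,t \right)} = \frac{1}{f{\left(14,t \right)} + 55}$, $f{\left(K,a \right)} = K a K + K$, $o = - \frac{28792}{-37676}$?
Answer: $\frac{2165105777611}{71791618} \approx 30158.0$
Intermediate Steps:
$o = \frac{7198}{9419}$ ($o = \left(-28792\right) \left(- \frac{1}{37676}\right) = \frac{7198}{9419} \approx 0.7642$)
$f{\left(K,a \right)} = K + a K^{2}$ ($f{\left(K,a \right)} = a K^{2} + K = K + a K^{2}$)
$I{\left(F,t \right)} = \frac{1}{69 + 196 t}$ ($I{\left(F,t \right)} = \frac{1}{14 \left(1 + 14 t\right) + 55} = \frac{1}{\left(14 + 196 t\right) + 55} = \frac{1}{69 + 196 t}$)
$\frac{o}{I{\left(11,201 \right)}} + \frac{43746}{-45732} = \frac{7198}{9419 \frac{1}{69 + 196 \cdot 201}} + \frac{43746}{-45732} = \frac{7198}{9419 \frac{1}{69 + 39396}} + 43746 \left(- \frac{1}{45732}\right) = \frac{7198}{9419 \cdot \frac{1}{39465}} - \frac{7291}{7622} = \frac{7198 \frac{1}{\frac{1}{39465}}}{9419} - \frac{7291}{7622} = \frac{7198}{9419} \cdot 39465 - \frac{7291}{7622} = \frac{284069070}{9419} - \frac{7291}{7622} = \frac{2165105777611}{71791618}$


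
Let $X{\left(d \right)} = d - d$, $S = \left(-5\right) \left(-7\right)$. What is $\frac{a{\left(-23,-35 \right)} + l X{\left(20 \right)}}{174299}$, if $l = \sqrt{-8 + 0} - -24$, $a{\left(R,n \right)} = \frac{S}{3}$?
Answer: $\frac{35}{522897} \approx 6.6935 \cdot 10^{-5}$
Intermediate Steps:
$S = 35$
$X{\left(d \right)} = 0$
$a{\left(R,n \right)} = \frac{35}{3}$
$l = 24 + 2 i \sqrt{2}$ ($l = \sqrt{-8} + 24 = 2 i \sqrt{2} + 24 = 24 + 2 i \sqrt{2} \approx 24.0 + 2.8284 i$)
$\frac{a{\left(-23,-35 \right)} + l X{\left(20 \right)}}{174299} = \frac{\frac{35}{3} + \left(24 + 2 i \sqrt{2}\right) 0}{174299} = \left(\frac{35}{3} + 0\right) \frac{1}{174299} = \frac{35}{3} \cdot \frac{1}{174299} = \frac{35}{522897}$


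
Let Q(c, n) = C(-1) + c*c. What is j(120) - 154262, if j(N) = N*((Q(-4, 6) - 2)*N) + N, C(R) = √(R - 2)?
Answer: 47458 + 14400*I*√3 ≈ 47458.0 + 24942.0*I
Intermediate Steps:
C(R) = √(-2 + R)
Q(c, n) = c² + I*√3 (Q(c, n) = √(-2 - 1) + c*c = √(-3) + c² = I*√3 + c² = c² + I*√3)
j(N) = N + N²*(14 + I*√3) (j(N) = N*((((-4)² + I*√3) - 2)*N) + N = N*(((16 + I*√3) - 2)*N) + N = N*((14 + I*√3)*N) + N = N*(N*(14 + I*√3)) + N = N²*(14 + I*√3) + N = N + N²*(14 + I*√3))
j(120) - 154262 = 120*(1 + 14*120 + I*120*√3) - 154262 = 120*(1 + 1680 + 120*I*√3) - 154262 = 120*(1681 + 120*I*√3) - 154262 = (201720 + 14400*I*√3) - 154262 = 47458 + 14400*I*√3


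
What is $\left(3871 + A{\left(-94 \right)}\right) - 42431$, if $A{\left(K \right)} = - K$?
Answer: $-38466$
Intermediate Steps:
$\left(3871 + A{\left(-94 \right)}\right) - 42431 = \left(3871 - -94\right) - 42431 = \left(3871 + 94\right) - 42431 = 3965 - 42431 = -38466$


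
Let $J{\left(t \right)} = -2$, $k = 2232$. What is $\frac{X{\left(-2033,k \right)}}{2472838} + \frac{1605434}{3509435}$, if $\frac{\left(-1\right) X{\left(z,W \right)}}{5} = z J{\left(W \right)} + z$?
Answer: $\frac{3934304794917}{8678264226530} \approx 0.45335$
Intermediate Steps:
$X{\left(z,W \right)} = 5 z$ ($X{\left(z,W \right)} = - 5 \left(z \left(-2\right) + z\right) = - 5 \left(- 2 z + z\right) = - 5 \left(- z\right) = 5 z$)
$\frac{X{\left(-2033,k \right)}}{2472838} + \frac{1605434}{3509435} = \frac{5 \left(-2033\right)}{2472838} + \frac{1605434}{3509435} = \left(-10165\right) \frac{1}{2472838} + 1605434 \cdot \frac{1}{3509435} = - \frac{10165}{2472838} + \frac{1605434}{3509435} = \frac{3934304794917}{8678264226530}$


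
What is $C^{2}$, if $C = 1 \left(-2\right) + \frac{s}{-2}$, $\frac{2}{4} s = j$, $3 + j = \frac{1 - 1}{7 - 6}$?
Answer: $1$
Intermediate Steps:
$j = -3$ ($j = -3 + \frac{1 - 1}{7 - 6} = -3 + \frac{0}{1} = -3 + 0 \cdot 1 = -3 + 0 = -3$)
$s = -6$ ($s = 2 \left(-3\right) = -6$)
$C = 1$ ($C = 1 \left(-2\right) - \frac{6}{-2} = -2 - -3 = -2 + 3 = 1$)
$C^{2} = 1^{2} = 1$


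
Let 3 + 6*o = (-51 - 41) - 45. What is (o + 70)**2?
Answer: 19600/9 ≈ 2177.8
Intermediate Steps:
o = -70/3 (o = -1/2 + ((-51 - 41) - 45)/6 = -1/2 + (-92 - 45)/6 = -1/2 + (1/6)*(-137) = -1/2 - 137/6 = -70/3 ≈ -23.333)
(o + 70)**2 = (-70/3 + 70)**2 = (140/3)**2 = 19600/9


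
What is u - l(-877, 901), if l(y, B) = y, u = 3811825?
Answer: 3812702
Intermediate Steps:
u - l(-877, 901) = 3811825 - 1*(-877) = 3811825 + 877 = 3812702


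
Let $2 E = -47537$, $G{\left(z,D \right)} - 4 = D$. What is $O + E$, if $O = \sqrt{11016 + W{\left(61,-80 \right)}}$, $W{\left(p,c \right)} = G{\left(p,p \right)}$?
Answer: $- \frac{47537}{2} + \sqrt{11081} \approx -23663.0$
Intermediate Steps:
$G{\left(z,D \right)} = 4 + D$
$W{\left(p,c \right)} = 4 + p$
$E = - \frac{47537}{2}$ ($E = \frac{1}{2} \left(-47537\right) = - \frac{47537}{2} \approx -23769.0$)
$O = \sqrt{11081}$ ($O = \sqrt{11016 + \left(4 + 61\right)} = \sqrt{11016 + 65} = \sqrt{11081} \approx 105.27$)
$O + E = \sqrt{11081} - \frac{47537}{2} = - \frac{47537}{2} + \sqrt{11081}$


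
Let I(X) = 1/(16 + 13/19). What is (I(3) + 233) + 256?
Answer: 155032/317 ≈ 489.06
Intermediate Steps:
I(X) = 19/317 (I(X) = 1/(16 + 13*(1/19)) = 1/(16 + 13/19) = 1/(317/19) = 19/317)
(I(3) + 233) + 256 = (19/317 + 233) + 256 = 73880/317 + 256 = 155032/317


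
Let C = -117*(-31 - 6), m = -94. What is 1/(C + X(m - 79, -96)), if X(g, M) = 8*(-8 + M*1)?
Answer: 1/3497 ≈ 0.00028596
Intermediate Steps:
C = 4329 (C = -117*(-37) = 4329)
X(g, M) = -64 + 8*M (X(g, M) = 8*(-8 + M) = -64 + 8*M)
1/(C + X(m - 79, -96)) = 1/(4329 + (-64 + 8*(-96))) = 1/(4329 + (-64 - 768)) = 1/(4329 - 832) = 1/3497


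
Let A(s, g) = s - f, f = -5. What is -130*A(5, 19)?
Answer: -1300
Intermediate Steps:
A(s, g) = 5 + s (A(s, g) = s - 1*(-5) = s + 5 = 5 + s)
-130*A(5, 19) = -130*(5 + 5) = -130*10 = -1300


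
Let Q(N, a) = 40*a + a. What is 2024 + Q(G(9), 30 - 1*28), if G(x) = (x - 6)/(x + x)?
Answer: 2106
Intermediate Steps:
G(x) = (-6 + x)/(2*x) (G(x) = (-6 + x)/((2*x)) = (-6 + x)*(1/(2*x)) = (-6 + x)/(2*x))
Q(N, a) = 41*a
2024 + Q(G(9), 30 - 1*28) = 2024 + 41*(30 - 1*28) = 2024 + 41*(30 - 28) = 2024 + 41*2 = 2024 + 82 = 2106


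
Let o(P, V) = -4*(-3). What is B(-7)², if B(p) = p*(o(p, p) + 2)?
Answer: 9604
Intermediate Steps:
o(P, V) = 12
B(p) = 14*p (B(p) = p*(12 + 2) = p*14 = 14*p)
B(-7)² = (14*(-7))² = (-98)² = 9604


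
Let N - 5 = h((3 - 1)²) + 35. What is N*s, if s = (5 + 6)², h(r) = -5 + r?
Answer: 4719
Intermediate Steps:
N = 39 (N = 5 + ((-5 + (3 - 1)²) + 35) = 5 + ((-5 + 2²) + 35) = 5 + ((-5 + 4) + 35) = 5 + (-1 + 35) = 5 + 34 = 39)
s = 121 (s = 11² = 121)
N*s = 39*121 = 4719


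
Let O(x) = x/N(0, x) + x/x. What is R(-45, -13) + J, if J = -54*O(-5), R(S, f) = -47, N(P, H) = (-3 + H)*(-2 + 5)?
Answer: -449/4 ≈ -112.25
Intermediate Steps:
N(P, H) = -9 + 3*H (N(P, H) = (-3 + H)*3 = -9 + 3*H)
O(x) = 1 + x/(-9 + 3*x) (O(x) = x/(-9 + 3*x) + x/x = x/(-9 + 3*x) + 1 = 1 + x/(-9 + 3*x))
J = -261/4 (J = -18*(-9 + 4*(-5))/(-3 - 5) = -18*(-9 - 20)/(-8) = -18*(-1)*(-29)/8 = -54*29/24 = -261/4 ≈ -65.250)
R(-45, -13) + J = -47 - 261/4 = -449/4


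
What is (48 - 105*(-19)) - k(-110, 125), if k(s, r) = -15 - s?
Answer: 1948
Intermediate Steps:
(48 - 105*(-19)) - k(-110, 125) = (48 - 105*(-19)) - (-15 - 1*(-110)) = (48 + 1995) - (-15 + 110) = 2043 - 1*95 = 2043 - 95 = 1948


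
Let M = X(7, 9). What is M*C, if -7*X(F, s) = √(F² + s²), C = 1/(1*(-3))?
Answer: √130/21 ≈ 0.54294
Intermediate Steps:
C = -⅓ (C = 1/(-3) = -⅓ ≈ -0.33333)
X(F, s) = -√(F² + s²)/7
M = -√130/7 (M = -√(7² + 9²)/7 = -√(49 + 81)/7 = -√130/7 ≈ -1.6288)
M*C = -√130/7*(-⅓) = √130/21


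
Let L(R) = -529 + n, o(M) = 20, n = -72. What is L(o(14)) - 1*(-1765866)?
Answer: 1765265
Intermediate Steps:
L(R) = -601 (L(R) = -529 - 72 = -601)
L(o(14)) - 1*(-1765866) = -601 - 1*(-1765866) = -601 + 1765866 = 1765265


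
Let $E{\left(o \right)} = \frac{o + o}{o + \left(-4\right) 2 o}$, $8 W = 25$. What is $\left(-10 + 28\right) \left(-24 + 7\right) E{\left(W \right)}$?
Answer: $\frac{612}{7} \approx 87.429$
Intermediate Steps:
$W = \frac{25}{8}$ ($W = \frac{1}{8} \cdot 25 = \frac{25}{8} \approx 3.125$)
$E{\left(o \right)} = - \frac{2}{7}$ ($E{\left(o \right)} = \frac{2 o}{o - 8 o} = \frac{2 o}{\left(-7\right) o} = 2 o \left(- \frac{1}{7 o}\right) = - \frac{2}{7}$)
$\left(-10 + 28\right) \left(-24 + 7\right) E{\left(W \right)} = \left(-10 + 28\right) \left(-24 + 7\right) \left(- \frac{2}{7}\right) = 18 \left(-17\right) \left(- \frac{2}{7}\right) = \left(-306\right) \left(- \frac{2}{7}\right) = \frac{612}{7}$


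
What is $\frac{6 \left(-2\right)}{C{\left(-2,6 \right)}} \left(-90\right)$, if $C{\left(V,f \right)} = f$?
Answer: $180$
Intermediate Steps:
$\frac{6 \left(-2\right)}{C{\left(-2,6 \right)}} \left(-90\right) = \frac{6 \left(-2\right)}{6} \left(-90\right) = \left(-12\right) \frac{1}{6} \left(-90\right) = \left(-2\right) \left(-90\right) = 180$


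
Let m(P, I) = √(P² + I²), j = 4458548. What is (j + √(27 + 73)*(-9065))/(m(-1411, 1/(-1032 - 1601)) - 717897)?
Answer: -21738838932247370634/3572928434984169031 - 11500675434*√13802436116570/3572928434984169031 ≈ -6.0963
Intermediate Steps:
m(P, I) = √(I² + P²)
(j + √(27 + 73)*(-9065))/(m(-1411, 1/(-1032 - 1601)) - 717897) = (4458548 + √(27 + 73)*(-9065))/(√((1/(-1032 - 1601))² + (-1411)²) - 717897) = (4458548 + √100*(-9065))/(√((1/(-2633))² + 1990921) - 717897) = (4458548 + 10*(-9065))/(√((-1/2633)² + 1990921) - 717897) = (4458548 - 90650)/(√(1/6932689 + 1990921) - 717897) = 4367898/(√(13802436116570/6932689) - 717897) = 4367898/(√13802436116570/2633 - 717897) = 4367898/(-717897 + √13802436116570/2633)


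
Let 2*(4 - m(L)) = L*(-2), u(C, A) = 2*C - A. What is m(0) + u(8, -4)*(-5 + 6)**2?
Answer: 24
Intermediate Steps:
u(C, A) = -A + 2*C
m(L) = 4 + L (m(L) = 4 - L*(-2)/2 = 4 - (-1)*L = 4 + L)
m(0) + u(8, -4)*(-5 + 6)**2 = (4 + 0) + (-1*(-4) + 2*8)*(-5 + 6)**2 = 4 + (4 + 16)*1**2 = 4 + 20*1 = 4 + 20 = 24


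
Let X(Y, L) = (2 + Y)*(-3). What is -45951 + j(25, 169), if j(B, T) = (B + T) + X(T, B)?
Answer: -46270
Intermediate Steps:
X(Y, L) = -6 - 3*Y
j(B, T) = -6 + B - 2*T (j(B, T) = (B + T) + (-6 - 3*T) = -6 + B - 2*T)
-45951 + j(25, 169) = -45951 + (-6 + 25 - 2*169) = -45951 + (-6 + 25 - 338) = -45951 - 319 = -46270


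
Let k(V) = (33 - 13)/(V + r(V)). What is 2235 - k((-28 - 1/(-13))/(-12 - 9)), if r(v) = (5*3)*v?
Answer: 1081285/484 ≈ 2234.1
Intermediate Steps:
r(v) = 15*v
k(V) = 5/(4*V) (k(V) = (33 - 13)/(V + 15*V) = 20/((16*V)) = 20*(1/(16*V)) = 5/(4*V))
2235 - k((-28 - 1/(-13))/(-12 - 9)) = 2235 - 5/(4*((-28 - 1/(-13))/(-12 - 9))) = 2235 - 5/(4*((-28 - 1*(-1/13))/(-21))) = 2235 - 5/(4*((-28 + 1/13)*(-1/21))) = 2235 - 5/(4*((-363/13*(-1/21)))) = 2235 - 5/(4*121/91) = 2235 - 5*91/(4*121) = 2235 - 1*455/484 = 2235 - 455/484 = 1081285/484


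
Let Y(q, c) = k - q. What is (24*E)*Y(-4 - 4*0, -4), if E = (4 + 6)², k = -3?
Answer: 2400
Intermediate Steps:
Y(q, c) = -3 - q
E = 100 (E = 10² = 100)
(24*E)*Y(-4 - 4*0, -4) = (24*100)*(-3 - (-4 - 4*0)) = 2400*(-3 - (-4 + 0)) = 2400*(-3 - 1*(-4)) = 2400*(-3 + 4) = 2400*1 = 2400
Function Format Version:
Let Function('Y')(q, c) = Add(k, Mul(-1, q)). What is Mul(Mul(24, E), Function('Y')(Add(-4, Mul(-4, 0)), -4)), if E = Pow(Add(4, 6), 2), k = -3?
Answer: 2400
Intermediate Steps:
Function('Y')(q, c) = Add(-3, Mul(-1, q))
E = 100 (E = Pow(10, 2) = 100)
Mul(Mul(24, E), Function('Y')(Add(-4, Mul(-4, 0)), -4)) = Mul(Mul(24, 100), Add(-3, Mul(-1, Add(-4, Mul(-4, 0))))) = Mul(2400, Add(-3, Mul(-1, Add(-4, 0)))) = Mul(2400, Add(-3, Mul(-1, -4))) = Mul(2400, Add(-3, 4)) = Mul(2400, 1) = 2400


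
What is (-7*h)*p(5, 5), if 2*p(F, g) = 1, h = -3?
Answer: 21/2 ≈ 10.500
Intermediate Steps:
p(F, g) = 1/2 (p(F, g) = (1/2)*1 = 1/2)
(-7*h)*p(5, 5) = -7*(-3)*(1/2) = 21*(1/2) = 21/2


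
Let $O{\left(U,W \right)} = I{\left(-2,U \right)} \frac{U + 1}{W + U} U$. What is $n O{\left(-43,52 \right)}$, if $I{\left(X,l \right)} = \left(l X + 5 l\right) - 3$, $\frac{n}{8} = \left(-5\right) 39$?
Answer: $41321280$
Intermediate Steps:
$n = -1560$ ($n = 8 \left(\left(-5\right) 39\right) = 8 \left(-195\right) = -1560$)
$I{\left(X,l \right)} = -3 + 5 l + X l$ ($I{\left(X,l \right)} = \left(X l + 5 l\right) - 3 = \left(5 l + X l\right) - 3 = -3 + 5 l + X l$)
$O{\left(U,W \right)} = \frac{U \left(1 + U\right) \left(-3 + 3 U\right)}{U + W}$ ($O{\left(U,W \right)} = \left(-3 + 5 U - 2 U\right) \frac{U + 1}{W + U} U = \left(-3 + 3 U\right) \frac{1 + U}{U + W} U = \frac{\left(1 + U\right) \left(-3 + 3 U\right)}{U + W} U = \frac{U \left(1 + U\right) \left(-3 + 3 U\right)}{U + W}$)
$n O{\left(-43,52 \right)} = - 1560 \cdot 3 \left(-43\right) \frac{1}{-43 + 52} \left(-1 + \left(-43\right)^{2}\right) = - 1560 \cdot 3 \left(-43\right) \frac{1}{9} \left(-1 + 1849\right) = - 1560 \cdot 3 \left(-43\right) \frac{1}{9} \cdot 1848 = \left(-1560\right) \left(-26488\right) = 41321280$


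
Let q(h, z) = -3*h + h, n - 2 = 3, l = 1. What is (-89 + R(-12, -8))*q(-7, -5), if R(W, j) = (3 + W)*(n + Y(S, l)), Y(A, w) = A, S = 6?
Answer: -2632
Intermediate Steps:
n = 5 (n = 2 + 3 = 5)
R(W, j) = 33 + 11*W (R(W, j) = (3 + W)*(5 + 6) = (3 + W)*11 = 33 + 11*W)
q(h, z) = -2*h
(-89 + R(-12, -8))*q(-7, -5) = (-89 + (33 + 11*(-12)))*(-2*(-7)) = (-89 + (33 - 132))*14 = (-89 - 99)*14 = -188*14 = -2632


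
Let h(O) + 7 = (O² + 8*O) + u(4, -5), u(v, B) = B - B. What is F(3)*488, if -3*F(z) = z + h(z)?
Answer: -14152/3 ≈ -4717.3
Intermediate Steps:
u(v, B) = 0
h(O) = -7 + O² + 8*O (h(O) = -7 + ((O² + 8*O) + 0) = -7 + (O² + 8*O) = -7 + O² + 8*O)
F(z) = 7/3 - 3*z - z²/3 (F(z) = -(z + (-7 + z² + 8*z))/3 = -(-7 + z² + 9*z)/3 = 7/3 - 3*z - z²/3)
F(3)*488 = (7/3 - 3*3 - ⅓*3²)*488 = (7/3 - 9 - ⅓*9)*488 = (7/3 - 9 - 3)*488 = -29/3*488 = -14152/3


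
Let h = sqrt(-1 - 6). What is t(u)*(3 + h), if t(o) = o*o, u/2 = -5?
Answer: 300 + 100*I*sqrt(7) ≈ 300.0 + 264.58*I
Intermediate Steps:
u = -10 (u = 2*(-5) = -10)
t(o) = o**2
h = I*sqrt(7) (h = sqrt(-7) = I*sqrt(7) ≈ 2.6458*I)
t(u)*(3 + h) = (-10)**2*(3 + I*sqrt(7)) = 100*(3 + I*sqrt(7)) = 300 + 100*I*sqrt(7)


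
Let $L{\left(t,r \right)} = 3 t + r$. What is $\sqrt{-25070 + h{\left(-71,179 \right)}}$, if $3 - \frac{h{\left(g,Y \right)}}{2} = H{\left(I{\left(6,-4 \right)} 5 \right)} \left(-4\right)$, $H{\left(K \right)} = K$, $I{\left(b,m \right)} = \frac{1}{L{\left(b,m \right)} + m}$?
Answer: $2 i \sqrt{6265} \approx 158.3 i$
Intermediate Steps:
$L{\left(t,r \right)} = r + 3 t$
$I{\left(b,m \right)} = \frac{1}{2 m + 3 b}$ ($I{\left(b,m \right)} = \frac{1}{\left(m + 3 b\right) + m} = \frac{1}{2 m + 3 b}$)
$h{\left(g,Y \right)} = 10$ ($h{\left(g,Y \right)} = 6 - 2 \frac{1}{2 \left(-4\right) + 3 \cdot 6} \cdot 5 \left(-4\right) = 6 - 2 \frac{1}{-8 + 18} \cdot 5 \left(-4\right) = 6 - 2 \cdot \frac{1}{10} \cdot 5 \left(-4\right) = 6 - 2 \cdot \frac{1}{2} \left(-4\right) = 6 - -4 = 6 + 4 = 10$)
$\sqrt{-25070 + h{\left(-71,179 \right)}} = \sqrt{-25070 + 10} = \sqrt{-25060} = 2 i \sqrt{6265}$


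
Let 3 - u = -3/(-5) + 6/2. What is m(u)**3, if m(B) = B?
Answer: -27/125 ≈ -0.21600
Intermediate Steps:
u = -3/5 (u = 3 - (-3/(-5) + 6/2) = 3 - (-3*(-1/5) + 6*(1/2)) = 3 - (3/5 + 3) = 3 - 1*18/5 = 3 - 18/5 = -3/5 ≈ -0.60000)
m(u)**3 = (-3/5)**3 = -27/125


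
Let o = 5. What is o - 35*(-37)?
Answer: 1300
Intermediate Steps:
o - 35*(-37) = 5 - 35*(-37) = 5 + 1295 = 1300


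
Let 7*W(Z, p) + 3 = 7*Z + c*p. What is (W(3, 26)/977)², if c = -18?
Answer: 202500/46771921 ≈ 0.0043295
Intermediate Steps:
W(Z, p) = -3/7 + Z - 18*p/7 (W(Z, p) = -3/7 + (7*Z - 18*p)/7 = -3/7 + (-18*p + 7*Z)/7 = -3/7 + (Z - 18*p/7) = -3/7 + Z - 18*p/7)
(W(3, 26)/977)² = ((-3/7 + 3 - 18/7*26)/977)² = ((-3/7 + 3 - 468/7)*(1/977))² = (-450/7*1/977)² = (-450/6839)² = 202500/46771921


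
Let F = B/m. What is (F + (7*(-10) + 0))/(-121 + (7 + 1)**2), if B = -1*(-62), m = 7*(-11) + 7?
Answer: 827/665 ≈ 1.2436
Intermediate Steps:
m = -70 (m = -77 + 7 = -70)
B = 62
F = -31/35 (F = 62/(-70) = 62*(-1/70) = -31/35 ≈ -0.88571)
(F + (7*(-10) + 0))/(-121 + (7 + 1)**2) = (-31/35 + (7*(-10) + 0))/(-121 + (7 + 1)**2) = (-31/35 + (-70 + 0))/(-121 + 8**2) = (-31/35 - 70)/(-121 + 64) = -2481/35/(-57) = -2481/35*(-1/57) = 827/665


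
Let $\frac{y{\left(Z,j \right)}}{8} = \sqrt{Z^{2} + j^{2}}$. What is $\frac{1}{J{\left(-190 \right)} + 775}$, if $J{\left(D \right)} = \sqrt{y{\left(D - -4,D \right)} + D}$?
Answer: $\frac{1}{775 + \sqrt{-190 + 16 \sqrt{17674}}} \approx 0.001221$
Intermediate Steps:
$y{\left(Z,j \right)} = 8 \sqrt{Z^{2} + j^{2}}$
$J{\left(D \right)} = \sqrt{D + 8 \sqrt{D^{2} + \left(4 + D\right)^{2}}}$ ($J{\left(D \right)} = \sqrt{8 \sqrt{\left(D - -4\right)^{2} + D^{2}} + D} = \sqrt{8 \sqrt{\left(D + 4\right)^{2} + D^{2}} + D} = \sqrt{8 \sqrt{\left(4 + D\right)^{2} + D^{2}} + D} = \sqrt{8 \sqrt{D^{2} + \left(4 + D\right)^{2}} + D} = \sqrt{D + 8 \sqrt{D^{2} + \left(4 + D\right)^{2}}}$)
$\frac{1}{J{\left(-190 \right)} + 775} = \frac{1}{\sqrt{-190 + 8 \sqrt{\left(-190\right)^{2} + \left(4 - 190\right)^{2}}} + 775} = \frac{1}{\sqrt{-190 + 8 \sqrt{36100 + \left(-186\right)^{2}}} + 775} = \frac{1}{\sqrt{-190 + 8 \sqrt{36100 + 34596}} + 775} = \frac{1}{\sqrt{-190 + 8 \sqrt{70696}} + 775} = \frac{1}{\sqrt{-190 + 8 \cdot 2 \sqrt{17674}} + 775} = \frac{1}{\sqrt{-190 + 16 \sqrt{17674}} + 775} = \frac{1}{775 + \sqrt{-190 + 16 \sqrt{17674}}}$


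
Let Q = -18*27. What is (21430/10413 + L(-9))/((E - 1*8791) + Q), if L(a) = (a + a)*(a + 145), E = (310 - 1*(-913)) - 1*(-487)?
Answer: 25469594/78795171 ≈ 0.32324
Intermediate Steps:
Q = -486
E = 1710 (E = (310 + 913) + 487 = 1223 + 487 = 1710)
L(a) = 2*a*(145 + a) (L(a) = (2*a)*(145 + a) = 2*a*(145 + a))
(21430/10413 + L(-9))/((E - 1*8791) + Q) = (21430/10413 + 2*(-9)*(145 - 9))/((1710 - 1*8791) - 486) = (21430*(1/10413) + 2*(-9)*136)/((1710 - 8791) - 486) = (21430/10413 - 2448)/(-7081 - 486) = -25469594/10413/(-7567) = -25469594/10413*(-1/7567) = 25469594/78795171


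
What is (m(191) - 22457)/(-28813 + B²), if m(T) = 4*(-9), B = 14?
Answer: 22493/28617 ≈ 0.78600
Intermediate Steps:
m(T) = -36
(m(191) - 22457)/(-28813 + B²) = (-36 - 22457)/(-28813 + 14²) = -22493/(-28813 + 196) = -22493/(-28617) = -22493*(-1/28617) = 22493/28617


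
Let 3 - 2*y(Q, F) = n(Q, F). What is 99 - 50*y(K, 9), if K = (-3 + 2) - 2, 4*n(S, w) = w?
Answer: 321/4 ≈ 80.250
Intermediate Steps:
n(S, w) = w/4
K = -3 (K = -1 - 2 = -3)
y(Q, F) = 3/2 - F/8
99 - 50*y(K, 9) = 99 - 50*(3/2 - ⅛*9) = 99 - 50*(3/2 - 9/8) = 99 - 50*3/8 = 99 - 75/4 = 321/4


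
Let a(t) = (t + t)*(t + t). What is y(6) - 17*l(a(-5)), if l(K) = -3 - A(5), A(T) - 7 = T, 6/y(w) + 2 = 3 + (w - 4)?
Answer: 257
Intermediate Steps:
y(w) = 6/(-3 + w) (y(w) = 6/(-2 + (3 + (w - 4))) = 6/(-2 + (3 + (-4 + w))) = 6/(-2 + (-1 + w)) = 6/(-3 + w))
A(T) = 7 + T
a(t) = 4*t**2 (a(t) = (2*t)*(2*t) = 4*t**2)
l(K) = -15 (l(K) = -3 - (7 + 5) = -3 - 1*12 = -3 - 12 = -15)
y(6) - 17*l(a(-5)) = 6/(-3 + 6) - 17*(-15) = 6/3 + 255 = 6*(1/3) + 255 = 2 + 255 = 257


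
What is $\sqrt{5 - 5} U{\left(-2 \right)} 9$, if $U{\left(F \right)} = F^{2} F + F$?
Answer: $0$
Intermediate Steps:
$U{\left(F \right)} = F + F^{3}$ ($U{\left(F \right)} = F^{3} + F = F + F^{3}$)
$\sqrt{5 - 5} U{\left(-2 \right)} 9 = \sqrt{5 - 5} \left(-2 + \left(-2\right)^{3}\right) 9 = \sqrt{0} \left(-2 - 8\right) 9 = 0 \left(-10\right) 9 = 0 \cdot 9 = 0$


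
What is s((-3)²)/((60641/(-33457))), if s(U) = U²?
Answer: -2710017/60641 ≈ -44.690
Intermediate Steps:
s((-3)²)/((60641/(-33457))) = ((-3)²)²/((60641/(-33457))) = 9²/((60641*(-1/33457))) = 81/(-60641/33457) = 81*(-33457/60641) = -2710017/60641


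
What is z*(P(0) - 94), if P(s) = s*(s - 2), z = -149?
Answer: 14006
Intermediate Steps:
P(s) = s*(-2 + s)
z*(P(0) - 94) = -149*(0*(-2 + 0) - 94) = -149*(0*(-2) - 94) = -149*(0 - 94) = -149*(-94) = 14006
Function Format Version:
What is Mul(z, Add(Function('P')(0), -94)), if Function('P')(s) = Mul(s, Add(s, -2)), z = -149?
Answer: 14006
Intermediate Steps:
Function('P')(s) = Mul(s, Add(-2, s))
Mul(z, Add(Function('P')(0), -94)) = Mul(-149, Add(Mul(0, Add(-2, 0)), -94)) = Mul(-149, Add(Mul(0, -2), -94)) = Mul(-149, Add(0, -94)) = Mul(-149, -94) = 14006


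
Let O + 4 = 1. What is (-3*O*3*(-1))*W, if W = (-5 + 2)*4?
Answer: 324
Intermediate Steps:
O = -3 (O = -4 + 1 = -3)
W = -12 (W = -3*4 = -12)
(-3*O*3*(-1))*W = -3*(-3*3)*(-1)*(-12) = -(-27)*(-1)*(-12) = -3*9*(-12) = -27*(-12) = 324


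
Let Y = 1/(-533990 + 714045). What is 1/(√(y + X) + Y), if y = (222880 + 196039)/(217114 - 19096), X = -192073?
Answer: 35654130990/1233038331798735692893 - 97259409075*I*√836812899674790/1233038331798735692893 ≈ 2.8916e-11 - 0.0022818*I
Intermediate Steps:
Y = 1/180055 ≈ 5.5539e-6
y = 418919/198018 ≈ 2.1156
1/(√(y + X) + Y) = 1/(√(418919/198018 - 192073) + 1/180055) = 1/(√(-38033492395/198018) + 1/180055) = 1/(I*√836812899674790/66006 + 1/180055) = 1/(1/180055 + I*√836812899674790/66006)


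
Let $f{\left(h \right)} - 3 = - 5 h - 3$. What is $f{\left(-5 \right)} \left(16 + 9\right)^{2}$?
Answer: $15625$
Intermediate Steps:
$f{\left(h \right)} = - 5 h$ ($f{\left(h \right)} = 3 - \left(3 + 5 h\right) = - 5 h$)
$f{\left(-5 \right)} \left(16 + 9\right)^{2} = \left(-5\right) \left(-5\right) \left(16 + 9\right)^{2} = 25 \cdot 25^{2} = 25 \cdot 625 = 15625$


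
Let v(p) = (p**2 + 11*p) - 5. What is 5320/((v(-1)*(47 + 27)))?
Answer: -532/111 ≈ -4.7928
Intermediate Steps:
v(p) = -5 + p**2 + 11*p
5320/((v(-1)*(47 + 27))) = 5320/(((-5 + (-1)**2 + 11*(-1))*(47 + 27))) = 5320/(((-5 + 1 - 11)*74)) = 5320/((-15*74)) = 5320/(-1110) = 5320*(-1/1110) = -532/111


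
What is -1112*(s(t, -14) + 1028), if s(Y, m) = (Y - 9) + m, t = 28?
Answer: -1148696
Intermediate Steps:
s(Y, m) = -9 + Y + m (s(Y, m) = (-9 + Y) + m = -9 + Y + m)
-1112*(s(t, -14) + 1028) = -1112*((-9 + 28 - 14) + 1028) = -1112*(5 + 1028) = -1112*1033 = -1148696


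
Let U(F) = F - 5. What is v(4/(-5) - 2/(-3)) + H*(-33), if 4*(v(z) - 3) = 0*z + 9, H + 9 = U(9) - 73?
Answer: 10317/4 ≈ 2579.3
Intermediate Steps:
U(F) = -5 + F
H = -78 (H = -9 + ((-5 + 9) - 73) = -9 + (4 - 73) = -9 - 69 = -78)
v(z) = 21/4 (v(z) = 3 + (0*z + 9)/4 = 3 + (0 + 9)/4 = 3 + (¼)*9 = 3 + 9/4 = 21/4)
v(4/(-5) - 2/(-3)) + H*(-33) = 21/4 - 78*(-33) = 21/4 + 2574 = 10317/4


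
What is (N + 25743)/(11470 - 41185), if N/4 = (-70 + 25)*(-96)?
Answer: -14341/9905 ≈ -1.4479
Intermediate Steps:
N = 17280 (N = 4*((-70 + 25)*(-96)) = 4*(-45*(-96)) = 4*4320 = 17280)
(N + 25743)/(11470 - 41185) = (17280 + 25743)/(11470 - 41185) = 43023/(-29715) = 43023*(-1/29715) = -14341/9905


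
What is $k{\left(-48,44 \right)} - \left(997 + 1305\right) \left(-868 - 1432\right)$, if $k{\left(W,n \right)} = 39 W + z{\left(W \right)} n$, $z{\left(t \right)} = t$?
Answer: $5290616$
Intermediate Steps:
$k{\left(W,n \right)} = 39 W + W n$
$k{\left(-48,44 \right)} - \left(997 + 1305\right) \left(-868 - 1432\right) = - 48 \left(39 + 44\right) - \left(997 + 1305\right) \left(-868 - 1432\right) = \left(-48\right) 83 - 2302 \left(-2300\right) = -3984 - -5294600 = -3984 + 5294600 = 5290616$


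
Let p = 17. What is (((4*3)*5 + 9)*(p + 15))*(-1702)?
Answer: -3758016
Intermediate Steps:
(((4*3)*5 + 9)*(p + 15))*(-1702) = (((4*3)*5 + 9)*(17 + 15))*(-1702) = ((12*5 + 9)*32)*(-1702) = ((60 + 9)*32)*(-1702) = (69*32)*(-1702) = 2208*(-1702) = -3758016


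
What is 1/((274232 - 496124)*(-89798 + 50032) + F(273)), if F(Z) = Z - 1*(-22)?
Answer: 1/8823757567 ≈ 1.1333e-10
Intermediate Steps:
F(Z) = 22 + Z (F(Z) = Z + 22 = 22 + Z)
1/((274232 - 496124)*(-89798 + 50032) + F(273)) = 1/((274232 - 496124)*(-89798 + 50032) + (22 + 273)) = 1/(-221892*(-39766) + 295) = 1/(8823757272 + 295) = 1/8823757567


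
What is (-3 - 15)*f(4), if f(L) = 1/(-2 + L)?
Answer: -9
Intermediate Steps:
(-3 - 15)*f(4) = (-3 - 15)/(-2 + 4) = -18/2 = -18*½ = -9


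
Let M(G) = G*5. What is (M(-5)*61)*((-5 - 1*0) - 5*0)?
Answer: 7625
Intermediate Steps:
M(G) = 5*G
(M(-5)*61)*((-5 - 1*0) - 5*0) = ((5*(-5))*61)*((-5 - 1*0) - 5*0) = (-25*61)*((-5 + 0) + 0) = -1525*(-5 + 0) = -1525*(-5) = 7625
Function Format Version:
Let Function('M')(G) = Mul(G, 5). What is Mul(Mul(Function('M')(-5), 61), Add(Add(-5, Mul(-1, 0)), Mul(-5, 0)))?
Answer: 7625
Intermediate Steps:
Function('M')(G) = Mul(5, G)
Mul(Mul(Function('M')(-5), 61), Add(Add(-5, Mul(-1, 0)), Mul(-5, 0))) = Mul(Mul(Mul(5, -5), 61), Add(Add(-5, Mul(-1, 0)), Mul(-5, 0))) = Mul(Mul(-25, 61), Add(Add(-5, 0), 0)) = Mul(-1525, Add(-5, 0)) = Mul(-1525, -5) = 7625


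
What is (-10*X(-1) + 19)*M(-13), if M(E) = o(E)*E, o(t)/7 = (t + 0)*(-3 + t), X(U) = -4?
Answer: -1116752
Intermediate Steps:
o(t) = 7*t*(-3 + t) (o(t) = 7*((t + 0)*(-3 + t)) = 7*(t*(-3 + t)) = 7*t*(-3 + t))
M(E) = 7*E²*(-3 + E) (M(E) = (7*E*(-3 + E))*E = 7*E²*(-3 + E))
(-10*X(-1) + 19)*M(-13) = (-10*(-4) + 19)*(7*(-13)²*(-3 - 13)) = (40 + 19)*(7*169*(-16)) = 59*(-18928) = -1116752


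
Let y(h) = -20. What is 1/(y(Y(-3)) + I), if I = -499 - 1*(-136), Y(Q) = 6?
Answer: -1/383 ≈ -0.0026110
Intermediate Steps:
I = -363 (I = -499 + 136 = -363)
1/(y(Y(-3)) + I) = 1/(-20 - 363) = 1/(-383) = -1/383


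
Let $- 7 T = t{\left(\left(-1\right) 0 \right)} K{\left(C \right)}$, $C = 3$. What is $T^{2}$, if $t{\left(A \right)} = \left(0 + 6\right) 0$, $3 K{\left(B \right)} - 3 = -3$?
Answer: $0$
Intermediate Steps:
$K{\left(B \right)} = 0$ ($K{\left(B \right)} = 1 + \frac{1}{3} \left(-3\right) = 1 - 1 = 0$)
$t{\left(A \right)} = 0$ ($t{\left(A \right)} = 6 \cdot 0 = 0$)
$T = 0$ ($T = - \frac{0 \cdot 0}{7} = \left(- \frac{1}{7}\right) 0 = 0$)
$T^{2} = 0^{2} = 0$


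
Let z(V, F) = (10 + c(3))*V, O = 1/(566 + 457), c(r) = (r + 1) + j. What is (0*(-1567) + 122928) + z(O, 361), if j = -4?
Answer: 125755354/1023 ≈ 1.2293e+5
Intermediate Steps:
c(r) = -3 + r (c(r) = (r + 1) - 4 = (1 + r) - 4 = -3 + r)
O = 1/1023 ≈ 0.00097752
z(V, F) = 10*V (z(V, F) = (10 + (-3 + 3))*V = (10 + 0)*V = 10*V)
(0*(-1567) + 122928) + z(O, 361) = (0*(-1567) + 122928) + 10*(1/1023) = (0 + 122928) + 10/1023 = 122928 + 10/1023 = 125755354/1023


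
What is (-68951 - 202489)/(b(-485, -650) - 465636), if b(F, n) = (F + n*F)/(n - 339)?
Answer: 268454160/460828769 ≈ 0.58255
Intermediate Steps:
b(F, n) = (F + F*n)/(-339 + n)
(-68951 - 202489)/(b(-485, -650) - 465636) = (-68951 - 202489)/(-485*(1 - 650)/(-339 - 650) - 465636) = -271440/(-485*(-649)/(-989) - 465636) = -271440/(-485*(-1/989)*(-649) - 465636) = -271440/(-314765/989 - 465636) = -271440/(-460828769/989) = -271440*(-989/460828769) = 268454160/460828769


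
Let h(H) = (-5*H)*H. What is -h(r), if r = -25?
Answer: 3125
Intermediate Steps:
h(H) = -5*H**2
-h(r) = -(-5)*(-25)**2 = -(-5)*625 = -1*(-3125) = 3125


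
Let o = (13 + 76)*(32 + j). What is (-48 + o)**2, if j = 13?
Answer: 15657849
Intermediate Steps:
o = 4005 (o = (13 + 76)*(32 + 13) = 89*45 = 4005)
(-48 + o)**2 = (-48 + 4005)**2 = 3957**2 = 15657849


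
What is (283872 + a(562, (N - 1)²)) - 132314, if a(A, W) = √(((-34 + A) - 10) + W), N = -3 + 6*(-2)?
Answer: 151558 + 3*√86 ≈ 1.5159e+5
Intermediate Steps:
N = -15 (N = -3 - 12 = -15)
a(A, W) = √(-44 + A + W) (a(A, W) = √((-44 + A) + W) = √(-44 + A + W))
(283872 + a(562, (N - 1)²)) - 132314 = (283872 + √(-44 + 562 + (-15 - 1)²)) - 132314 = (283872 + √(-44 + 562 + (-16)²)) - 132314 = (283872 + √(-44 + 562 + 256)) - 132314 = (283872 + √774) - 132314 = (283872 + 3*√86) - 132314 = 151558 + 3*√86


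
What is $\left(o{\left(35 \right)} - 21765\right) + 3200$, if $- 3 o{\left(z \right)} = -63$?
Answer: $-18544$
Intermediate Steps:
$o{\left(z \right)} = 21$ ($o{\left(z \right)} = \left(- \frac{1}{3}\right) \left(-63\right) = 21$)
$\left(o{\left(35 \right)} - 21765\right) + 3200 = \left(21 - 21765\right) + 3200 = -21744 + 3200 = -18544$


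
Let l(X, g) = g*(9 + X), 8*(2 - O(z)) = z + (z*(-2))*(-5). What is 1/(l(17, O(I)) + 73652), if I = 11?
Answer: 4/293243 ≈ 1.3641e-5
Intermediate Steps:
O(z) = 2 - 11*z/8 (O(z) = 2 - (z + (z*(-2))*(-5))/8 = 2 - (z - 2*z*(-5))/8 = 2 - (z + 10*z)/8 = 2 - 11*z/8)
1/(l(17, O(I)) + 73652) = 1/((2 - 11/8*11)*(9 + 17) + 73652) = 1/((2 - 121/8)*26 + 73652) = 1/(-105/8*26 + 73652) = 1/(-1365/4 + 73652) = 1/(293243/4) = 4/293243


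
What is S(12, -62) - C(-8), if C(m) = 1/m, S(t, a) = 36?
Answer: 289/8 ≈ 36.125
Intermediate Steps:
S(12, -62) - C(-8) = 36 - 1/(-8) = 36 - 1*(-1/8) = 36 + 1/8 = 289/8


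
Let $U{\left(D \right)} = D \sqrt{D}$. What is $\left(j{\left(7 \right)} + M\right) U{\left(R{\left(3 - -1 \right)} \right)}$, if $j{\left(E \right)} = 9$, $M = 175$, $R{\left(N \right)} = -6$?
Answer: $- 1104 i \sqrt{6} \approx - 2704.2 i$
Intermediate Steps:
$U{\left(D \right)} = D^{\frac{3}{2}}$
$\left(j{\left(7 \right)} + M\right) U{\left(R{\left(3 - -1 \right)} \right)} = \left(9 + 175\right) \left(-6\right)^{\frac{3}{2}} = 184 \left(- 6 i \sqrt{6}\right) = - 1104 i \sqrt{6}$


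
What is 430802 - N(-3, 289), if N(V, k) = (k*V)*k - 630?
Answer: 681995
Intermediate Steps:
N(V, k) = -630 + V*k**2 (N(V, k) = (V*k)*k - 630 = V*k**2 - 630 = -630 + V*k**2)
430802 - N(-3, 289) = 430802 - (-630 - 3*289**2) = 430802 - (-630 - 3*83521) = 430802 - (-630 - 250563) = 430802 - 1*(-251193) = 430802 + 251193 = 681995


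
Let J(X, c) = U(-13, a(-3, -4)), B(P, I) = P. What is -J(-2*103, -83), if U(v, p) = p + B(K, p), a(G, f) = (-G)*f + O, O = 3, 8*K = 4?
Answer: 17/2 ≈ 8.5000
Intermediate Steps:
K = 1/2 (K = (1/8)*4 = 1/2 ≈ 0.50000)
a(G, f) = 3 - G*f (a(G, f) = (-G)*f + 3 = -G*f + 3 = 3 - G*f)
U(v, p) = 1/2 + p (U(v, p) = p + 1/2 = 1/2 + p)
J(X, c) = -17/2 (J(X, c) = 1/2 + (3 - 1*(-3)*(-4)) = 1/2 + (3 - 12) = 1/2 - 9 = -17/2)
-J(-2*103, -83) = -1*(-17/2) = 17/2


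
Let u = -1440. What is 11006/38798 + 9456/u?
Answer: -3656513/581970 ≈ -6.2830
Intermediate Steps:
11006/38798 + 9456/u = 11006/38798 + 9456/(-1440) = 11006*(1/38798) + 9456*(-1/1440) = 5503/19399 - 197/30 = -3656513/581970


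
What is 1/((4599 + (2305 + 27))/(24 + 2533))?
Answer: 2557/6931 ≈ 0.36892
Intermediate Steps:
1/((4599 + (2305 + 27))/(24 + 2533)) = 1/((4599 + 2332)/2557) = 1/(6931*(1/2557)) = 1/(6931/2557) = 2557/6931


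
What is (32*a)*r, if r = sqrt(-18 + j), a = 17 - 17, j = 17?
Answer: 0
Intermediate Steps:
a = 0
r = I (r = sqrt(-18 + 17) = sqrt(-1) = I ≈ 1.0*I)
(32*a)*r = (32*0)*I = 0*I = 0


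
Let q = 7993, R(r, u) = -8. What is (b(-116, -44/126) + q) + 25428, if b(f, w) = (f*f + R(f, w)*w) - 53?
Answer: 2950088/63 ≈ 46827.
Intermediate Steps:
b(f, w) = -53 + f² - 8*w (b(f, w) = (f*f - 8*w) - 53 = (f² - 8*w) - 53 = -53 + f² - 8*w)
(b(-116, -44/126) + q) + 25428 = ((-53 + (-116)² - (-352)/126) + 7993) + 25428 = ((-53 + 13456 - (-352)/126) + 7993) + 25428 = ((-53 + 13456 - 8*(-22/63)) + 7993) + 25428 = ((-53 + 13456 + 176/63) + 7993) + 25428 = (844565/63 + 7993) + 25428 = 1348124/63 + 25428 = 2950088/63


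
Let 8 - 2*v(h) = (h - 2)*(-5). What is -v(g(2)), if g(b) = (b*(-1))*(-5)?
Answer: -24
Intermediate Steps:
g(b) = 5*b (g(b) = -b*(-5) = 5*b)
v(h) = -1 + 5*h/2 (v(h) = 4 - (h - 2)*(-5)/2 = 4 - (-2 + h)*(-5)/2 = 4 - (10 - 5*h)/2 = 4 + (-5 + 5*h/2) = -1 + 5*h/2)
-v(g(2)) = -(-1 + 5*(5*2)/2) = -(-1 + (5/2)*10) = -(-1 + 25) = -1*24 = -24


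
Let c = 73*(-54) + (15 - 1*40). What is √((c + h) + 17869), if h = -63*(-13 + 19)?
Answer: 14*√69 ≈ 116.29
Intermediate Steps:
c = -3967 (c = -3942 + (15 - 40) = -3942 - 25 = -3967)
h = -378 (h = -63*6 = -378)
√((c + h) + 17869) = √((-3967 - 378) + 17869) = √(-4345 + 17869) = √13524 = 14*√69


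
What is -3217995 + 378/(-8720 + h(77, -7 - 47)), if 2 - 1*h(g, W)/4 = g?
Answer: -14513157639/4510 ≈ -3.2180e+6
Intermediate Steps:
h(g, W) = 8 - 4*g
-3217995 + 378/(-8720 + h(77, -7 - 47)) = -3217995 + 378/(-8720 + (8 - 4*77)) = -3217995 + 378/(-8720 + (8 - 308)) = -3217995 + 378/(-8720 - 300) = -3217995 + 378/(-9020) = -3217995 - 1/9020*378 = -3217995 - 189/4510 = -14513157639/4510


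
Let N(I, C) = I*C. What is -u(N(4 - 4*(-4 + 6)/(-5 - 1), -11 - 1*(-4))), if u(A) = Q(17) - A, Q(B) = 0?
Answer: -112/3 ≈ -37.333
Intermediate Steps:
N(I, C) = C*I
u(A) = -A (u(A) = 0 - A = -A)
-u(N(4 - 4*(-4 + 6)/(-5 - 1), -11 - 1*(-4))) = -(-1)*(-11 - 1*(-4))*(4 - 4*(-4 + 6)/(-5 - 1)) = -(-1)*(-11 + 4)*(4 - 8/(-6)) = -(-1)*(-7*(4 - 8*(-1)/6)) = -(-1)*(-7*(4 - 4*(-⅓))) = -(-1)*(-7*(4 + 4/3)) = -(-1)*(-7*16/3) = -(-1)*(-112)/3 = -1*112/3 = -112/3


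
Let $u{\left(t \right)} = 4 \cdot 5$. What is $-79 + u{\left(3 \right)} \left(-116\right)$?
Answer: $-2399$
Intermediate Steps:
$u{\left(t \right)} = 20$
$-79 + u{\left(3 \right)} \left(-116\right) = -79 + 20 \left(-116\right) = -79 - 2320 = -2399$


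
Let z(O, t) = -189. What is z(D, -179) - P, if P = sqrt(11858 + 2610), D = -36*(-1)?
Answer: -189 - 2*sqrt(3617) ≈ -309.28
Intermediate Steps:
D = 36
P = 2*sqrt(3617) (P = sqrt(14468) = 2*sqrt(3617) ≈ 120.28)
z(D, -179) - P = -189 - 2*sqrt(3617)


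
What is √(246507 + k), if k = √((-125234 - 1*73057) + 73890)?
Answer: √(246507 + I*√124401) ≈ 496.49 + 0.355*I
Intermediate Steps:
k = I*√124401 (k = √((-125234 - 73057) + 73890) = √(-198291 + 73890) = √(-124401) = I*√124401 ≈ 352.71*I)
√(246507 + k) = √(246507 + I*√124401)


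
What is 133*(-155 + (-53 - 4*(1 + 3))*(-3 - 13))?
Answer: 126217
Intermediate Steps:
133*(-155 + (-53 - 4*(1 + 3))*(-3 - 13)) = 133*(-155 + (-53 - 4*4)*(-16)) = 133*(-155 + (-53 - 16)*(-16)) = 133*(-155 - 69*(-16)) = 133*(-155 + 1104) = 133*949 = 126217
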